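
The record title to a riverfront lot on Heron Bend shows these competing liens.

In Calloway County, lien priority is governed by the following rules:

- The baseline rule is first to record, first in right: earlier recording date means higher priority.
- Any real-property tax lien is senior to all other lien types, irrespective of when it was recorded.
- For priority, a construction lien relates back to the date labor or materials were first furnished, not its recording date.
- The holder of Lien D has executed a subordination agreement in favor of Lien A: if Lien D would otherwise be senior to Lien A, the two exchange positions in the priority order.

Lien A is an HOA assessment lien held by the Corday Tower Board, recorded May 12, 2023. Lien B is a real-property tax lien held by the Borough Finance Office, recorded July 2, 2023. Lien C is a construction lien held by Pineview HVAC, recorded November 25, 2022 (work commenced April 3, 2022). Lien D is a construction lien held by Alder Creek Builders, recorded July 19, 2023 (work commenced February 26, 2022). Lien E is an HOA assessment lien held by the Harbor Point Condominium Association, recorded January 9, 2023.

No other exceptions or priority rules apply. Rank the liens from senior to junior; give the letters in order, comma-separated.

B, A, C, E, D

Effective dates after the stated exceptions: C relates back to April 3, 2022 (work commenced); D's effective date is February 26, 2022, when work began.
B is a real-property tax lien and takes priority over every other lien.
Remaining liens by effective date: D (February 26, 2022), C (April 3, 2022), E (January 9, 2023), A (May 12, 2023).
Because D would otherwise rank above A, the subordination swaps them.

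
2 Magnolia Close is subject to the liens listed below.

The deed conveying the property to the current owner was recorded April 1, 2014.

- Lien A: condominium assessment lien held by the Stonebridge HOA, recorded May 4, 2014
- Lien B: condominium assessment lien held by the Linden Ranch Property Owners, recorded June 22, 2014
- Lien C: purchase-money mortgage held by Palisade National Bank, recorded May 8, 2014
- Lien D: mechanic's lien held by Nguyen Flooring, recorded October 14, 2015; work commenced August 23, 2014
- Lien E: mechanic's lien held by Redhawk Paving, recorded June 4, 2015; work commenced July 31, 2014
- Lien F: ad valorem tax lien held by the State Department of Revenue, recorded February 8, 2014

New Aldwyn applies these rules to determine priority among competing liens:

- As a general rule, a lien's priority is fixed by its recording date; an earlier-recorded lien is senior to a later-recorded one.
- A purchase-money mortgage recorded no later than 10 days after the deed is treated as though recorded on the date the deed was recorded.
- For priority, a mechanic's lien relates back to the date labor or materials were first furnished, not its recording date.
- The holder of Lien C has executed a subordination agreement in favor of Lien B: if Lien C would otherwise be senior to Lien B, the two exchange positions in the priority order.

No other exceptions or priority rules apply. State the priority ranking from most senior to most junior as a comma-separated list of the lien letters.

F, A, B, C, E, D

Effective dates after the stated exceptions: C missed the 10-day window (37 days after the deed), so its recording date stands; D relates back to August 23, 2014 (work commenced); E relates back to July 31, 2014 (work commenced).
By effective date: F (February 8, 2014), A (May 4, 2014), C (May 8, 2014), B (June 22, 2014), E (July 31, 2014), D (August 23, 2014).
Because C would otherwise rank above B, the subordination swaps them.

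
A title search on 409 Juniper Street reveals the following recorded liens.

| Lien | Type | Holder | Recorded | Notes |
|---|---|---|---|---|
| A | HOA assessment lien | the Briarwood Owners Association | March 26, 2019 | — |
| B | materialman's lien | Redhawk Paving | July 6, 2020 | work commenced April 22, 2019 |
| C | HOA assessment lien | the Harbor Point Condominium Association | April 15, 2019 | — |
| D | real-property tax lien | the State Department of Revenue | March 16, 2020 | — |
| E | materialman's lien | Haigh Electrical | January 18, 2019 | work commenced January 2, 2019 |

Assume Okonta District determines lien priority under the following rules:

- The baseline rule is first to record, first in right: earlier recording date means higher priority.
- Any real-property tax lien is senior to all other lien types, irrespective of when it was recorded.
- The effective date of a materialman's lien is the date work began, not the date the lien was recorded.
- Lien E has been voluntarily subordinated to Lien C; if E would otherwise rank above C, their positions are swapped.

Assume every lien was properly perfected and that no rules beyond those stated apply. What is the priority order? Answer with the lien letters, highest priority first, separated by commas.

D, C, A, E, B

Adjusting effective dates: B is treated as recorded April 22, 2019, the work-commencement date; E is treated as recorded January 2, 2019, the work-commencement date.
D is a real-property tax lien, so it outranks all other liens regardless of date.
Among the remaining liens, by effective date: E (January 2, 2019), A (March 26, 2019), C (April 15, 2019), B (April 22, 2019).
The subordination applies — E was senior to C — so E and C swap.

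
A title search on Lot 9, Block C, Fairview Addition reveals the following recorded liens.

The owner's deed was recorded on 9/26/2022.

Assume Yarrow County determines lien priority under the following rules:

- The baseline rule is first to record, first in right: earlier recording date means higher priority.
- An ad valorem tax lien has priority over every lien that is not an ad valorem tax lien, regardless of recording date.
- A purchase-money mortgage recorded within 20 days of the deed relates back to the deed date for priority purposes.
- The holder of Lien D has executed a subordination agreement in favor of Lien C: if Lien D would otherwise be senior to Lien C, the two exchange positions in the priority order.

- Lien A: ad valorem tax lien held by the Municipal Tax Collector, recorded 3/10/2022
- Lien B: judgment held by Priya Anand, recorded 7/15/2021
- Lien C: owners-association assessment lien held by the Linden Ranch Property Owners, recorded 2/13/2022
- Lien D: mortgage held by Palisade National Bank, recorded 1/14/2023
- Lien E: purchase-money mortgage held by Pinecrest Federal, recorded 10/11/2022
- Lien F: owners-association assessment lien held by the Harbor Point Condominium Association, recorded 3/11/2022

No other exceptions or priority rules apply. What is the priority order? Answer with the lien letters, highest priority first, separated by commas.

Effective dates after the stated exceptions: E was recorded within the 20-day window, so its effective date is the deed date 9/26/2022.
A is an ad valorem tax lien, so it outranks all other liens regardless of date.
The other liens, earliest effective date first: B (7/15/2021), C (2/13/2022), F (3/11/2022), E (9/26/2022), D (1/14/2023).
D is already junior to C, so the subordination agreement changes nothing.

A, B, C, F, E, D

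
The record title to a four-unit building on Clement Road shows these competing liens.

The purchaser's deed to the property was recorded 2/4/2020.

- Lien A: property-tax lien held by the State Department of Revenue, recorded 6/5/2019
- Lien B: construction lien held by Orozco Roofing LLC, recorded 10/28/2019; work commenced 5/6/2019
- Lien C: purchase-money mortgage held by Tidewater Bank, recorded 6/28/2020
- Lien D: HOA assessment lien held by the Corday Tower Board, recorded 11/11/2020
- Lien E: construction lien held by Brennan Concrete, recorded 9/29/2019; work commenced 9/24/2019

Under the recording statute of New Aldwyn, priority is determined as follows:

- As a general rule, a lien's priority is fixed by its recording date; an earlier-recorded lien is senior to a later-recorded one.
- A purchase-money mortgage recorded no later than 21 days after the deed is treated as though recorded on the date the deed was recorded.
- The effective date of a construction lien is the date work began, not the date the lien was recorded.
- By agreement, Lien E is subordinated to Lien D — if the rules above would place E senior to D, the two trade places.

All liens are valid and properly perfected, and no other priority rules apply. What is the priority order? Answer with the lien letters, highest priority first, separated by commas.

B, A, D, C, E

Effective dates: B relates back to 5/6/2019 (work commenced); C missed the 21-day window (145 days after the deed), so its recording date stands; E relates back to 9/24/2019 (work commenced).
By effective date, earliest first: B (5/6/2019), A (6/5/2019), E (9/24/2019), C (6/28/2020), D (11/11/2020).
The subordination applies — E was senior to D — so E and D swap.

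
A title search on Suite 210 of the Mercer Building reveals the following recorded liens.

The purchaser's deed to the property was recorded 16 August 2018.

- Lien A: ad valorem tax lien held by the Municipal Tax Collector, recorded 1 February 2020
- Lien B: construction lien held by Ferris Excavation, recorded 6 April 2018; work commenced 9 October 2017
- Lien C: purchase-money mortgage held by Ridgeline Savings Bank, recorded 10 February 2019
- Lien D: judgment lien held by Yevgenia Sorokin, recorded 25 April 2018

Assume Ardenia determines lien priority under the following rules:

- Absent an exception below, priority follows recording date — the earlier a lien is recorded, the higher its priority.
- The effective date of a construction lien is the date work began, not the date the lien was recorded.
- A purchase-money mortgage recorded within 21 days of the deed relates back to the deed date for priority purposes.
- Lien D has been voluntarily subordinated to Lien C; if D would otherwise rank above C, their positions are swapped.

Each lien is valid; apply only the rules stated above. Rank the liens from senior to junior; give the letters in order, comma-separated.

B, C, D, A

Effective dates: B is treated as recorded 9 October 2017, the work-commencement date; C missed the 21-day window (178 days after the deed), so its recording date stands.
By effective date: B (9 October 2017), D (25 April 2018), C (10 February 2019), A (1 February 2020).
D would otherwise be senior to C, so under the subordination agreement D and C exchange positions.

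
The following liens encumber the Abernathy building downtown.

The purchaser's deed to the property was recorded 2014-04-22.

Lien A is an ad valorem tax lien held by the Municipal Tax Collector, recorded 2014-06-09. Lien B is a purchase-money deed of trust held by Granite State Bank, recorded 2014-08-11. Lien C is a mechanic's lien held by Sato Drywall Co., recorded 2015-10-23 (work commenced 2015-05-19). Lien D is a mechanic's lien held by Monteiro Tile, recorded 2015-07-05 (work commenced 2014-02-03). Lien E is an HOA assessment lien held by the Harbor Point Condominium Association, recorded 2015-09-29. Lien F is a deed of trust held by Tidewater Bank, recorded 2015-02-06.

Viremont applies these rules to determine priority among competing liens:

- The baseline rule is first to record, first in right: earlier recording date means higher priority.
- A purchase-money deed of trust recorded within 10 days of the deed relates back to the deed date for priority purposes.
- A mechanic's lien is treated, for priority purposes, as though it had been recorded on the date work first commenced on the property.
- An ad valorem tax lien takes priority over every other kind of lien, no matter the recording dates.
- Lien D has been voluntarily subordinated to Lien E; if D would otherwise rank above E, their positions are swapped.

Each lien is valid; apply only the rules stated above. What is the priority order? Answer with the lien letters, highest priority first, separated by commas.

Effective dates after the stated exceptions: B was recorded 111 days after the deed, outside the 10-day window, so it keeps its recording date; C's effective date is 2015-05-19, when work began; D relates back to 2014-02-03 (work commenced).
A is an ad valorem tax lien, so it outranks all other liens regardless of date.
Among the remaining liens, by effective date: D (2014-02-03), B (2014-08-11), F (2015-02-06), C (2015-05-19), E (2015-09-29).
Because D would otherwise rank above E, the subordination swaps them.

A, E, B, F, C, D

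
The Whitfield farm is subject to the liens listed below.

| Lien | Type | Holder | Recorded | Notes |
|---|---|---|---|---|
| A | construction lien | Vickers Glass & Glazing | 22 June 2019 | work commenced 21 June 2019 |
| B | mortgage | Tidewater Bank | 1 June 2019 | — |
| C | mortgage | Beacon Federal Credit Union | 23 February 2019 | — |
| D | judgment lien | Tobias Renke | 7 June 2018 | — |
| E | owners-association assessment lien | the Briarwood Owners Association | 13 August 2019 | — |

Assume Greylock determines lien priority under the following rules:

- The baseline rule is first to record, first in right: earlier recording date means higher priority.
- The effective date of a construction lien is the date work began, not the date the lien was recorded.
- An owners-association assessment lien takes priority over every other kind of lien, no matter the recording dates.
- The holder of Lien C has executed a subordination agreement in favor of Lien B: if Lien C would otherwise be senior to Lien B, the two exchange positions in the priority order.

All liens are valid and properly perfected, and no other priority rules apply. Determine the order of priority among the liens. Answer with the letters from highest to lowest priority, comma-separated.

E, D, B, C, A

Effective dates after the stated exceptions: A's effective date is 21 June 2019, when work began.
E is an owners-association assessment lien and takes priority over every other lien.
Remaining liens by effective date: D (7 June 2018), C (23 February 2019), B (1 June 2019), A (21 June 2019).
C would otherwise be senior to B, so under the subordination agreement C and B exchange positions.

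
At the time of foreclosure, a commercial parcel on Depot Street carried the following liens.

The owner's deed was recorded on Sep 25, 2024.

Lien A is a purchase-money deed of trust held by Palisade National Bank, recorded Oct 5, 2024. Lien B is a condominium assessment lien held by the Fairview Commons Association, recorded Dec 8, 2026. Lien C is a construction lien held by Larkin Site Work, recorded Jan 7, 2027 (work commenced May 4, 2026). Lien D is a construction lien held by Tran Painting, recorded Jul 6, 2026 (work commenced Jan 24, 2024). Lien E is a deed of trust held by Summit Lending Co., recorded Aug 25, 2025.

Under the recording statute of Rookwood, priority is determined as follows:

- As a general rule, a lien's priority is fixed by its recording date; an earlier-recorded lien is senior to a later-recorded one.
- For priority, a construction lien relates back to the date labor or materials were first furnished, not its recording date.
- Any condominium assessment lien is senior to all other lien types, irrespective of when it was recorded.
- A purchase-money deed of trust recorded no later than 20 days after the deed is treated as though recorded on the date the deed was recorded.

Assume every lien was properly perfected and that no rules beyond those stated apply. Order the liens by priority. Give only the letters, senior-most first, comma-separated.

B, D, A, E, C

Effective dates: A's effective date is the deed date, Sep 25, 2024; C relates back to May 4, 2026 (work commenced); D is treated as recorded Jan 24, 2024, the work-commencement date.
As a condominium assessment lien, B is senior to every other lien.
Ordering the rest by effective date: D (Jan 24, 2024), A (Sep 25, 2024), E (Aug 25, 2025), C (May 4, 2026).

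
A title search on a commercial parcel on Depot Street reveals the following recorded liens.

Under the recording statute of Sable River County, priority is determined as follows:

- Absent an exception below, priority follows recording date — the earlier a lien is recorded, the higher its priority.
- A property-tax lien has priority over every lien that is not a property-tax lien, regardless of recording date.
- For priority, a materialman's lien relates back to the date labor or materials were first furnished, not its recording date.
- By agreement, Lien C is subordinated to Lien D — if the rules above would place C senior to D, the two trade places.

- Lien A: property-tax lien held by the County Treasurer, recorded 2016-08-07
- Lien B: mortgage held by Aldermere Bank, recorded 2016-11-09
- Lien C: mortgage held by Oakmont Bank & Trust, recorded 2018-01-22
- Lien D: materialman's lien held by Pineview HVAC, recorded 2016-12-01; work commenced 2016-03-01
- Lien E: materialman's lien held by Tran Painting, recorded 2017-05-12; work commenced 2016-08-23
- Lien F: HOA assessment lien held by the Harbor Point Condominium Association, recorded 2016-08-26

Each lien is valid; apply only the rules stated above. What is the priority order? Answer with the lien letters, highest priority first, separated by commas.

Adjusting effective dates: D relates back to 2016-03-01 (work commenced); E's effective date is 2016-08-23, when work began.
As a property-tax lien, A is senior to every other lien.
The other liens, earliest effective date first: D (2016-03-01), E (2016-08-23), F (2016-08-26), B (2016-11-09), C (2018-01-22).
C already ranks below D; the subordination has no effect.

A, D, E, F, B, C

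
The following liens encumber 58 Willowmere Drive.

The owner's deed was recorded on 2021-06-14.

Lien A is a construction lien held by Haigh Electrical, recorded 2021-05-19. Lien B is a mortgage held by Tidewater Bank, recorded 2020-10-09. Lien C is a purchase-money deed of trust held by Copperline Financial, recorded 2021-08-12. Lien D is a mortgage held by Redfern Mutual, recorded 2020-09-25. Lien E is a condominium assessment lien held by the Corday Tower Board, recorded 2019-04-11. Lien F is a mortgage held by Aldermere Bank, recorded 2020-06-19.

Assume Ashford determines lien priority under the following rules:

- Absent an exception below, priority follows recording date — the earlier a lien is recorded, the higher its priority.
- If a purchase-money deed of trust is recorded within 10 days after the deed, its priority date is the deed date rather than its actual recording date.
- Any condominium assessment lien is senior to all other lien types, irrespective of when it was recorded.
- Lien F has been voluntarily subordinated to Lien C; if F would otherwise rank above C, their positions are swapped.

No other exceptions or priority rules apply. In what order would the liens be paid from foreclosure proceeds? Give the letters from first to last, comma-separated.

E, C, D, B, A, F

Effective dates: C was recorded 59 days after the deed — beyond 10 days — so no relation-back applies.
E, as a condominium assessment lien, has superpriority and ranks first.
Remaining liens by effective date: F (2020-06-19), D (2020-09-25), B (2020-10-09), A (2021-05-19), C (2021-08-12).
The subordination applies — F was senior to C — so F and C swap.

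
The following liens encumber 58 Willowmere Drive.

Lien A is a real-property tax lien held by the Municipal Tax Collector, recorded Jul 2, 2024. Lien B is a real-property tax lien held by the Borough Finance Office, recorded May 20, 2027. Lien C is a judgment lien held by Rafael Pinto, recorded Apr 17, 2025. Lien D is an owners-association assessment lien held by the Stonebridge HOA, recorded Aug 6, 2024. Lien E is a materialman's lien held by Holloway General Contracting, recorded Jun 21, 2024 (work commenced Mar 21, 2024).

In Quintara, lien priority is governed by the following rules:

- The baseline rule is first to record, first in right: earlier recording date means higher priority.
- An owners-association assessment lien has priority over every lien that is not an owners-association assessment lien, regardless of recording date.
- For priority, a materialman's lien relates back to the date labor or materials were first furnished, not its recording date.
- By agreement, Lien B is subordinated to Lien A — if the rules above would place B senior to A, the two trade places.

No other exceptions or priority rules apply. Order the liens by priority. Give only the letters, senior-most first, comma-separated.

Effective dates after the stated exceptions: E relates back to Mar 21, 2024 (work commenced).
D is an owners-association assessment lien, so it outranks all other liens regardless of date.
Among the remaining liens, by effective date: E (Mar 21, 2024), A (Jul 2, 2024), C (Apr 17, 2025), B (May 20, 2027).
B already ranks below A; the subordination has no effect.

D, E, A, C, B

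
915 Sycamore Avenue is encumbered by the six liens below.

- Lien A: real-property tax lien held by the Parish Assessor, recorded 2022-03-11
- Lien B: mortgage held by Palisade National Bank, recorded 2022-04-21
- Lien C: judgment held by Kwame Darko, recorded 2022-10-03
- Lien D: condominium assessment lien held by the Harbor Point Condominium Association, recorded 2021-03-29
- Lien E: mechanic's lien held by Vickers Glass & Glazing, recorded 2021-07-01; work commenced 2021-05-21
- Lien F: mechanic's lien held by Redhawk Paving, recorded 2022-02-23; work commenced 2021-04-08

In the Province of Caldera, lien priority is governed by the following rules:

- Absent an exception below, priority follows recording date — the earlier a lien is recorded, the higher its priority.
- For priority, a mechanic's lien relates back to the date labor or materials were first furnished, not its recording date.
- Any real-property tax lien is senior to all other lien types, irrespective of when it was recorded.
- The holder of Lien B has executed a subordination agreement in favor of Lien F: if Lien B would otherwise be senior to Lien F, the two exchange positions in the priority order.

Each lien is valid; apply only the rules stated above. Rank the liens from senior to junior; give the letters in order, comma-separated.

A, D, F, E, B, C

Effective dates: E is treated as recorded 2021-05-21, the work-commencement date; F's effective date is 2021-04-08, when work began.
A is a real-property tax lien, so it outranks all other liens regardless of date.
Ordering the rest by effective date: D (2021-03-29), F (2021-04-08), E (2021-05-21), B (2022-04-21), C (2022-10-03).
B is already junior to F, so the subordination agreement changes nothing.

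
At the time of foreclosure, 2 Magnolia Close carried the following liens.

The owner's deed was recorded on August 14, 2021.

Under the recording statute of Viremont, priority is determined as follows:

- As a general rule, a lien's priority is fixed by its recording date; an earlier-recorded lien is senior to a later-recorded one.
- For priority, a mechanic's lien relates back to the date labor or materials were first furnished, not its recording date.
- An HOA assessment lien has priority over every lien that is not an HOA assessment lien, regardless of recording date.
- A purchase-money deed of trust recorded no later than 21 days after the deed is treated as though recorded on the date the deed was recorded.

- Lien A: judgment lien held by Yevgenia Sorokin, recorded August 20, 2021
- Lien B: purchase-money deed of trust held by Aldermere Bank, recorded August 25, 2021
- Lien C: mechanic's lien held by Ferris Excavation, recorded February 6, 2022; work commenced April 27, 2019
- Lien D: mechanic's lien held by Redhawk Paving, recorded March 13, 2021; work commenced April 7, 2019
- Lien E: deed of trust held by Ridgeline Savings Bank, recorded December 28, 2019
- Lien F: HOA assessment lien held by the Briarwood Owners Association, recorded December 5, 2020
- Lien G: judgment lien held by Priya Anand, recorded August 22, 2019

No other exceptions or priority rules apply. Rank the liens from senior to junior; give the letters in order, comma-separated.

F, D, C, G, E, B, A

Effective dates: B relates back to the deed date August 14, 2021; C's effective date is April 27, 2019, when work began; D's effective date is April 7, 2019, when work began.
F, as an HOA assessment lien, has superpriority and ranks first.
The other liens, earliest effective date first: D (April 7, 2019), C (April 27, 2019), G (August 22, 2019), E (December 28, 2019), B (August 14, 2021), A (August 20, 2021).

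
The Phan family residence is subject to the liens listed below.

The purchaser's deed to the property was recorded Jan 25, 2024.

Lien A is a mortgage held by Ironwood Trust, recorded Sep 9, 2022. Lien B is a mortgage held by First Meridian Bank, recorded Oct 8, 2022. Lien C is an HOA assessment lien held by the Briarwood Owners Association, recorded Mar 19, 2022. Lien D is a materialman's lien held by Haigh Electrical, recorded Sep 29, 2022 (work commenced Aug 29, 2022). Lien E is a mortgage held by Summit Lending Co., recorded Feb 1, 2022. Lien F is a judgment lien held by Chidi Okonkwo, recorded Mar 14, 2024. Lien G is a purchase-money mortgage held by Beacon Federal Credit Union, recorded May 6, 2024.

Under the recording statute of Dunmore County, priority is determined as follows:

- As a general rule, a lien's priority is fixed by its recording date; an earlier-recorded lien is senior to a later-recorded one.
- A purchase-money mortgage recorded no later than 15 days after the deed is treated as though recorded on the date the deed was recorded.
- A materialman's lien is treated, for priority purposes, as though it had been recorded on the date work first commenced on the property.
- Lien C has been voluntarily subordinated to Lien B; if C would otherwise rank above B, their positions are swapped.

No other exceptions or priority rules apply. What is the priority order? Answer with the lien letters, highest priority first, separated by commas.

E, B, D, A, C, F, G

Effective dates: D's effective date is Aug 29, 2022, when work began; G missed the 15-day window (102 days after the deed), so its recording date stands.
Ordering by effective date: E (Feb 1, 2022), C (Mar 19, 2022), D (Aug 29, 2022), A (Sep 9, 2022), B (Oct 8, 2022), F (Mar 14, 2024), G (May 6, 2024).
C is senior to B before the subordination, so the two trade places.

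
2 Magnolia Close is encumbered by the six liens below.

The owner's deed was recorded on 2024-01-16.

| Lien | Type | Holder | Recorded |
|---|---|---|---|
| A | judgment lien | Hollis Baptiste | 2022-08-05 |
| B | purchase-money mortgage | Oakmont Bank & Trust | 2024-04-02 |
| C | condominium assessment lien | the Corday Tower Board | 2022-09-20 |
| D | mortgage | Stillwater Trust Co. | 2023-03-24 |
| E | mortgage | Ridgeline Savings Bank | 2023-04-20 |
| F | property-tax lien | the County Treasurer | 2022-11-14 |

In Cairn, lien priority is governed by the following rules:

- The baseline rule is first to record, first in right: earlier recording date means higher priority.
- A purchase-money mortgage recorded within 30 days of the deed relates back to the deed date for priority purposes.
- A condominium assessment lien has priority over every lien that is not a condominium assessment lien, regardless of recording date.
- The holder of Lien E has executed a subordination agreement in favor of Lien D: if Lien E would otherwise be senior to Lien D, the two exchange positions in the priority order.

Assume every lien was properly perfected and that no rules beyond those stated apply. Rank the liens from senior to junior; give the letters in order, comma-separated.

C, A, F, D, E, B

Effective dates after the stated exceptions: B was recorded 77 days after the deed, outside the 30-day window, so it keeps its recording date.
C, as a condominium assessment lien, has superpriority and ranks first.
Among the remaining liens, by effective date: A (2022-08-05), F (2022-11-14), D (2023-03-24), E (2023-04-20), B (2024-04-02).
E already ranks below D; the subordination has no effect.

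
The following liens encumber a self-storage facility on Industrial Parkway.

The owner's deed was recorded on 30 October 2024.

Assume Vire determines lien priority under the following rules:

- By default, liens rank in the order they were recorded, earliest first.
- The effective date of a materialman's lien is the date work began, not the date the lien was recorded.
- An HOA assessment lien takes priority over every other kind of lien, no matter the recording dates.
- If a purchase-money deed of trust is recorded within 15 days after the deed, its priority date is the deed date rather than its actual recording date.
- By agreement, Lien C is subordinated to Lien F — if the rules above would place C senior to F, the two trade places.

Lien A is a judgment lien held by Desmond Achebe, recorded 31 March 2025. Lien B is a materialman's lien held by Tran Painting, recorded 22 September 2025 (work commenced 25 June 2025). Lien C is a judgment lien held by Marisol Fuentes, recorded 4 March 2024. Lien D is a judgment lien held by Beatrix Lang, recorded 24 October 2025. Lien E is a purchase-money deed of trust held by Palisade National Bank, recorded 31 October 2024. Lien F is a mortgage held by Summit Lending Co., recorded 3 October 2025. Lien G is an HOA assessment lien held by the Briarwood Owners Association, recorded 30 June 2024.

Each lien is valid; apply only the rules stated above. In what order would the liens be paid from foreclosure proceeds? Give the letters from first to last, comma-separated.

G, F, E, A, B, C, D

Adjusting effective dates: B is treated as recorded 25 June 2025, the work-commencement date; E relates back to the deed date 30 October 2024.
G is an HOA assessment lien, so it outranks all other liens regardless of date.
Remaining liens by effective date: C (4 March 2024), E (30 October 2024), A (31 March 2025), B (25 June 2025), F (3 October 2025), D (24 October 2025).
C would otherwise be senior to F, so under the subordination agreement C and F exchange positions.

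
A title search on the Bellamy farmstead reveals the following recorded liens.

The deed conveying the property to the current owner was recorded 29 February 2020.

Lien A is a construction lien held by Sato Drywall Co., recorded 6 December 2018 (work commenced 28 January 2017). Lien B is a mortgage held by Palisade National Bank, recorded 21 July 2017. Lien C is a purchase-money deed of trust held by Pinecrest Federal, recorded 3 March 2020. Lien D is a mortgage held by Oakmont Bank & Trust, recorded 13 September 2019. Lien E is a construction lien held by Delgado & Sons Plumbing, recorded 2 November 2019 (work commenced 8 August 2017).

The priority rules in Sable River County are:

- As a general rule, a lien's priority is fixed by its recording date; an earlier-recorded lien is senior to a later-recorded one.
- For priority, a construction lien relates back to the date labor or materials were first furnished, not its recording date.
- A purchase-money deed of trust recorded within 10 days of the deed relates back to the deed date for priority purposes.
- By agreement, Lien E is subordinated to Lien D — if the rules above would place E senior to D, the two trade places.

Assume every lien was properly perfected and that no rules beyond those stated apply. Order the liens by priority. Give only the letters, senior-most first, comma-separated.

Adjusting effective dates: A's effective date is 28 January 2017, when work began; C's effective date is the deed date, 29 February 2020; E is treated as recorded 8 August 2017, the work-commencement date.
Sorted by effective date: A (28 January 2017), B (21 July 2017), E (8 August 2017), D (13 September 2019), C (29 February 2020).
The subordination applies — E was senior to D — so E and D swap.

A, B, D, E, C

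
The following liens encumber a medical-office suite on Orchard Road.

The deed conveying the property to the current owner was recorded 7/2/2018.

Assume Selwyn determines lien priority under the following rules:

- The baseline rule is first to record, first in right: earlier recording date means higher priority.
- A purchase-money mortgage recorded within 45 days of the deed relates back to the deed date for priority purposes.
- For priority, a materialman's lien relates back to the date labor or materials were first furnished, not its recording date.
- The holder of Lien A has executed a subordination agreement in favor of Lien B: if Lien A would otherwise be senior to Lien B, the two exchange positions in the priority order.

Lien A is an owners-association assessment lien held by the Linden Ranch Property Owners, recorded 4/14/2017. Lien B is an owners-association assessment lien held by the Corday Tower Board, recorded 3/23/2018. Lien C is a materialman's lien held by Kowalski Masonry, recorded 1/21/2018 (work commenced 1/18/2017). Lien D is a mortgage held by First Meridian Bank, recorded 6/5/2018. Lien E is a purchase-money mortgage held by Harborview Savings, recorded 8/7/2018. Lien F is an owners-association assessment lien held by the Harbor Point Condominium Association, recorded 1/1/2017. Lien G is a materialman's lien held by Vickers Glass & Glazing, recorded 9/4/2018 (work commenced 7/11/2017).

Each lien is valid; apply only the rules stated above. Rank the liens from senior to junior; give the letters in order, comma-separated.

F, C, B, G, A, D, E

Effective dates: C's effective date is 1/18/2017, when work began; E was recorded within the 45-day window, so its effective date is the deed date 7/2/2018; G is treated as recorded 7/11/2017, the work-commencement date.
Ordering by effective date: F (1/1/2017), C (1/18/2017), A (4/14/2017), G (7/11/2017), B (3/23/2018), D (6/5/2018), E (7/2/2018).
The subordination applies — A was senior to B — so A and B swap.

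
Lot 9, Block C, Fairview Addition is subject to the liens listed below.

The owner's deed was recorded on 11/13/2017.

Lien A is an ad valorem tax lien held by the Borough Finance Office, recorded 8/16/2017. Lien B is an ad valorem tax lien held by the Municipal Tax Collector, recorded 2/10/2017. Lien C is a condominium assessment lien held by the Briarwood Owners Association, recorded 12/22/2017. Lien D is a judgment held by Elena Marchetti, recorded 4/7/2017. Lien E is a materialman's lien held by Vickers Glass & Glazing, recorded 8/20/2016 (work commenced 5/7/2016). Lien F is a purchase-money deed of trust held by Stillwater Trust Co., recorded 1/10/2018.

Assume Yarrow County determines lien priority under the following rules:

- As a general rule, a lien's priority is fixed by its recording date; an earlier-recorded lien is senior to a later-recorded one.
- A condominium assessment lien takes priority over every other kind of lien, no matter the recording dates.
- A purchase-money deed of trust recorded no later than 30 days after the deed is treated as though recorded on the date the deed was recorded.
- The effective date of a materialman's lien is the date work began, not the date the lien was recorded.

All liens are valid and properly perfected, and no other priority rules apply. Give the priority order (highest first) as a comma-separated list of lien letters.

Adjusting effective dates: E is treated as recorded 5/7/2016, the work-commencement date; F missed the 30-day window (58 days after the deed), so its recording date stands.
C is a condominium assessment lien and takes priority over every other lien.
Among the remaining liens, by effective date: E (5/7/2016), B (2/10/2017), D (4/7/2017), A (8/16/2017), F (1/10/2018).

C, E, B, D, A, F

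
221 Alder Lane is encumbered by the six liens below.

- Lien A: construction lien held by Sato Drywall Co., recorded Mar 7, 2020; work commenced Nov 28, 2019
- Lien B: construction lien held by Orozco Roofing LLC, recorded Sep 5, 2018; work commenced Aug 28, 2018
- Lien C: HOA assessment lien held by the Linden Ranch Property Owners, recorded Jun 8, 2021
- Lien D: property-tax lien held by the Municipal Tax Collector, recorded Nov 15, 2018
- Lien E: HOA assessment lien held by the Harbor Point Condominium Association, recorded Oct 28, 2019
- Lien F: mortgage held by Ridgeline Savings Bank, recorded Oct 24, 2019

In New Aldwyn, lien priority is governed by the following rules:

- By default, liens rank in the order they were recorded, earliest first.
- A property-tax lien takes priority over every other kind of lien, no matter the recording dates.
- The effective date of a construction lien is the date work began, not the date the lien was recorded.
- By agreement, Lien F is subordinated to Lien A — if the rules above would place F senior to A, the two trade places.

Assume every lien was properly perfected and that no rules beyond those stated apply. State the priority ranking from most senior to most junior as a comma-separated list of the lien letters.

D, B, A, E, F, C

Effective dates after the stated exceptions: A's effective date is Nov 28, 2019, when work began; B's effective date is Aug 28, 2018, when work began.
As a property-tax lien, D is senior to every other lien.
Among the remaining liens, by effective date: B (Aug 28, 2018), F (Oct 24, 2019), E (Oct 28, 2019), A (Nov 28, 2019), C (Jun 8, 2021).
F is senior to A before the subordination, so the two trade places.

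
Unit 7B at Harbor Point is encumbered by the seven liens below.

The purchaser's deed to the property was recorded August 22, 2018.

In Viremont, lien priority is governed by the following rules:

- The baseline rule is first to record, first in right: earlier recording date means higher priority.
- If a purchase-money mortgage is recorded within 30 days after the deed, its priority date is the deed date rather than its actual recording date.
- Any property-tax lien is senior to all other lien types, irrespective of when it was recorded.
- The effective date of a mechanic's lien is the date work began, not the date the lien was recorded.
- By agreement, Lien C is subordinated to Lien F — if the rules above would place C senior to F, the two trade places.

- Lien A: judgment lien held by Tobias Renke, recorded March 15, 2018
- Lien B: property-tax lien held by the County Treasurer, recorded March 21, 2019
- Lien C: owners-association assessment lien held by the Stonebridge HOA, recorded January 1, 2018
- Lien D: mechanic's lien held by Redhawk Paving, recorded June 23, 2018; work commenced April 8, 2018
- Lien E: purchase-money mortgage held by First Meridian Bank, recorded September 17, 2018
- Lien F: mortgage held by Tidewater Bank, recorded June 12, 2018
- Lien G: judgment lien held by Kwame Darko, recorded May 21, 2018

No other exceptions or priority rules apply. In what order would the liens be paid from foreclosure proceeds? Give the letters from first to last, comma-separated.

Effective dates after the stated exceptions: D relates back to April 8, 2018 (work commenced); E's effective date is the deed date, August 22, 2018.
B is a property-tax lien, so it outranks all other liens regardless of date.
The other liens, earliest effective date first: C (January 1, 2018), A (March 15, 2018), D (April 8, 2018), G (May 21, 2018), F (June 12, 2018), E (August 22, 2018).
C is senior to F before the subordination, so the two trade places.

B, F, A, D, G, C, E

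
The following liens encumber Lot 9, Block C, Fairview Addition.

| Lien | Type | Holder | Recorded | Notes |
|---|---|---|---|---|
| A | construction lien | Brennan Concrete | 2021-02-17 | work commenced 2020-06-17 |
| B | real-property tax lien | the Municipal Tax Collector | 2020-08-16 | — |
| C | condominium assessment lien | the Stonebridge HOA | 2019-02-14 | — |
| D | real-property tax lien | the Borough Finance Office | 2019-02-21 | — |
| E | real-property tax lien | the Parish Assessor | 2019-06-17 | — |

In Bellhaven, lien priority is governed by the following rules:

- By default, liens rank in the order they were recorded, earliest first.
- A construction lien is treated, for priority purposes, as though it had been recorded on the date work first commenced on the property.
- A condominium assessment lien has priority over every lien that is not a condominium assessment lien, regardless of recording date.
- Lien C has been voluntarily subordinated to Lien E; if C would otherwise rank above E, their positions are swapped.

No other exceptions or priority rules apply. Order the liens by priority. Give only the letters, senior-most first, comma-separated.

Effective dates after the stated exceptions: A relates back to 2020-06-17 (work commenced).
As a condominium assessment lien, C is senior to every other lien.
The other liens, earliest effective date first: D (2019-02-21), E (2019-06-17), A (2020-06-17), B (2020-08-16).
Because C would otherwise rank above E, the subordination swaps them.

E, D, C, A, B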